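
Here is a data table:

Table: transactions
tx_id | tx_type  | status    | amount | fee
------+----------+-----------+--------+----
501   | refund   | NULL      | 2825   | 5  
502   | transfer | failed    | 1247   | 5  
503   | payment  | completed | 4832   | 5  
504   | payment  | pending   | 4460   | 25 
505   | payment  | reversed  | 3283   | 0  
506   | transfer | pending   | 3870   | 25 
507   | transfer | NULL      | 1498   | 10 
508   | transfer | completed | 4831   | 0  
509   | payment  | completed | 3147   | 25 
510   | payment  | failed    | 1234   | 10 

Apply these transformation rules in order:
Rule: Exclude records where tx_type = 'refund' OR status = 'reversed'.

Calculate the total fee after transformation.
105

Step 1: Find records where tx_type = 'refund' OR status = 'reversed'
Step 2: 2 records match, summing to 5
Step 3: Original sum: 110
Step 4: Remaining sum = 110 - 5 = 105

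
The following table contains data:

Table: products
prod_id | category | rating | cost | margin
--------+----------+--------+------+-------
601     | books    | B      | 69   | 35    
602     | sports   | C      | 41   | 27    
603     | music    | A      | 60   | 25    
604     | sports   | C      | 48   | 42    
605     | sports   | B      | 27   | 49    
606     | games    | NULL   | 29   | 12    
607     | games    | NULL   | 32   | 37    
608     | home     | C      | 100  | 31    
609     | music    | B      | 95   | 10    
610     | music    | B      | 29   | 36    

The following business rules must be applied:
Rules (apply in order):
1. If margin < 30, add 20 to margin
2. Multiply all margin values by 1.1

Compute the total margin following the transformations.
422.4

Step 1: Apply Rule 1 - Add 20 to records with margin < 30
  - 4 records affected: 74 + (4 × 20) = 154
  - Unaffected records: 230
  - Sum after Rule 1: 384
Step 2: Apply Rule 2 - Multiply all by 1.1
  - 384 × 1.1 = 422.4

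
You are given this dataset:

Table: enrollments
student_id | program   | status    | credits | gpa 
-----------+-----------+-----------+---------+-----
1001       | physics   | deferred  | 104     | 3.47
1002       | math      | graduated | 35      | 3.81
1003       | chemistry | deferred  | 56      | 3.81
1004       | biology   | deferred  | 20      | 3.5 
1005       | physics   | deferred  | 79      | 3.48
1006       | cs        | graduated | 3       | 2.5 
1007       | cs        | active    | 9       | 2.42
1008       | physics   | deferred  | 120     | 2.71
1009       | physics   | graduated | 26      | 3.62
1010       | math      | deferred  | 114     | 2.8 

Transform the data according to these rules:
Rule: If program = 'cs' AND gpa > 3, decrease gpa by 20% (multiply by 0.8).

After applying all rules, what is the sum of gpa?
32.12

Step 1: Find records where program = 'cs' AND gpa > 3
Step 2: 0 records match, summing to 0
Step 3: After multiplier: 0 × 0.8 = 0.0
Step 4: Unaffected records sum: 32.12
Step 5: Final sum = 0.0 + 32.12 = 32.12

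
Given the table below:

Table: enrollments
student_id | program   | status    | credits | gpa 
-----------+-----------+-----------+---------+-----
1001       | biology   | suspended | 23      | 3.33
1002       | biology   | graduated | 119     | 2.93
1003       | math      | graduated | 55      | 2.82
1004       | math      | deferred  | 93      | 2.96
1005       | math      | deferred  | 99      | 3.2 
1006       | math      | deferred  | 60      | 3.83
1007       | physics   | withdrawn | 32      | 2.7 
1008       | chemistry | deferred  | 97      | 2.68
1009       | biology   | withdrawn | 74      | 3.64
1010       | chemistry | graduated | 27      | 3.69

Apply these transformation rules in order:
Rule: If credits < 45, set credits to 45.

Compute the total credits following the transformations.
732

Step 1: 3 records have credits < 45
Step 2: These records originally summed to 82
Step 3: After setting to minimum: 3 × 45 = 135
Step 4: Unaffected records sum: 597
Step 5: Final sum = 135 + 597 = 732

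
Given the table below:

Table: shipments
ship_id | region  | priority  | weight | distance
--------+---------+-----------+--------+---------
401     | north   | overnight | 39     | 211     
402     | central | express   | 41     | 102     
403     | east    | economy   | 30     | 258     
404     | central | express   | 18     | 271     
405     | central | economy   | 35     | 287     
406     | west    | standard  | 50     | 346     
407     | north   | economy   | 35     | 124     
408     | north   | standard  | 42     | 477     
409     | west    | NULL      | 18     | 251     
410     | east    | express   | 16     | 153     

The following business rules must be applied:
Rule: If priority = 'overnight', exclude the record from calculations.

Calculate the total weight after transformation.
285

Step 1: Identify records where priority = 'overnight'
Step 2: The excluded records sum to 39
Step 3: Original total weight = 324
Step 4: Remaining total = 324 - 39 = 285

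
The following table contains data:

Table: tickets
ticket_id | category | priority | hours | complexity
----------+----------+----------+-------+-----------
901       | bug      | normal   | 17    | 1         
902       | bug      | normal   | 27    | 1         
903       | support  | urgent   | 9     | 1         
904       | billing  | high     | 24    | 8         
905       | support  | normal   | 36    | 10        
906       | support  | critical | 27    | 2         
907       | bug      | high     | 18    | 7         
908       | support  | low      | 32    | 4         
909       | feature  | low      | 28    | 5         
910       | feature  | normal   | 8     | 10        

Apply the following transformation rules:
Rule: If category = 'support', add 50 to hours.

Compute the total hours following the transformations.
426

Step 1: Count records where category = 'support': 4
Step 2: Total bonus added: 4 × 50 = 200
Step 3: Original sum of hours: 226
Step 4: Final sum = 226 + 200 = 426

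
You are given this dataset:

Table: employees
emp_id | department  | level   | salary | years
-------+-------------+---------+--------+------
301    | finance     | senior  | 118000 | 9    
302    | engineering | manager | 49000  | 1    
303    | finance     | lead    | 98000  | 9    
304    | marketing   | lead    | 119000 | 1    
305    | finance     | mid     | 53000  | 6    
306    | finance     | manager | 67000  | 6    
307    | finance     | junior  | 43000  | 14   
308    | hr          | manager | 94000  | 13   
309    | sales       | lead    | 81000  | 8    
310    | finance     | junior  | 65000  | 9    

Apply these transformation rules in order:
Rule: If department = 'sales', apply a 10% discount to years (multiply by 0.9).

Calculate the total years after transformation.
75.2

Step 1: Records with department = 'sales' have total years = 8
Step 2: Apply multiplier: 8 × 0.9 = 7.2
Step 3: Other records total: 68
Step 4: Final sum = 7.2 + 68 = 75.2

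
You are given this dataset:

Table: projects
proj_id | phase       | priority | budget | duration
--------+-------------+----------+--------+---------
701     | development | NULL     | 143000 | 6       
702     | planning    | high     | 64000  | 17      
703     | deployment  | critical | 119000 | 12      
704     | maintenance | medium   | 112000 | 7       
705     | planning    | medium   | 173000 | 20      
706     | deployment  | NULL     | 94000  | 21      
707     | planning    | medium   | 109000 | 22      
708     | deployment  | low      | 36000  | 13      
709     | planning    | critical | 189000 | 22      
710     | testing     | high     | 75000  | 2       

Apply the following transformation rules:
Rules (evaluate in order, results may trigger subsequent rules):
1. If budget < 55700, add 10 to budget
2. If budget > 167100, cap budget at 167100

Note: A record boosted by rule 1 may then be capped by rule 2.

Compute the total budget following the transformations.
1086210

Step 1: Apply rule 1 to records with budget < 55700
  - 1 records get bonus of 10
  - Of these, 0 records then exceed 167100 and get capped
Step 2: Apply rule 2 to records with budget > 167100
  - 2 records (original) are capped
Step 3: Calculate final sum = 1086210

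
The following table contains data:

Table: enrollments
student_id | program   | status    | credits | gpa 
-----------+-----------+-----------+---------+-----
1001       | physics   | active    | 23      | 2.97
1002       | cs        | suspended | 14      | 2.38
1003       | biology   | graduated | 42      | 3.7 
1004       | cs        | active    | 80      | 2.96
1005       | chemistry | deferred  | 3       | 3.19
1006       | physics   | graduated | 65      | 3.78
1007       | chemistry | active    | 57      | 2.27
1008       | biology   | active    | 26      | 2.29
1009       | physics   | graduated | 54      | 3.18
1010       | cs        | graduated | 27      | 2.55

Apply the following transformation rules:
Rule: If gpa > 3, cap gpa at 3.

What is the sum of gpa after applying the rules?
27.42

Step 1: 4 records have gpa > 3
Step 2: These records originally summed to 13.85
Step 3: After capping: 4 × 3 = 12
Step 4: Unaffected records sum: 15.42
Step 5: Final sum = 12 + 15.42 = 27.42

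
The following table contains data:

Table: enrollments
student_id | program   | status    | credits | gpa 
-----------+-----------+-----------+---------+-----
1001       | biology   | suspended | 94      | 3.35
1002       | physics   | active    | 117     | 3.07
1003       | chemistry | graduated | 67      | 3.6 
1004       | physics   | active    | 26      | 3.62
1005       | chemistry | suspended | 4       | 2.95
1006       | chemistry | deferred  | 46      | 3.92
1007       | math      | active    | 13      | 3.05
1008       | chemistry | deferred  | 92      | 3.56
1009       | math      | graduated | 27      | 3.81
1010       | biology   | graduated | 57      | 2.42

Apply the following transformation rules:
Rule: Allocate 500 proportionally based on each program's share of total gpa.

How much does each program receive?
biology: 86.51, chemistry: 210.34, math: 102.85, physics: 100.3

Step 1: Calculate total gpa = 33.35
Step 2: Calculate each program's proportion:
  biology: 5.77/33.35 = 17.30% → 86.51
  chemistry: 14.03/33.35 = 42.07% → 210.34
  math: 6.86/33.35 = 20.57% → 102.85
  physics: 6.69/33.35 = 20.06% → 100.3
Step 3: Verify: sum of allocations ≈ 500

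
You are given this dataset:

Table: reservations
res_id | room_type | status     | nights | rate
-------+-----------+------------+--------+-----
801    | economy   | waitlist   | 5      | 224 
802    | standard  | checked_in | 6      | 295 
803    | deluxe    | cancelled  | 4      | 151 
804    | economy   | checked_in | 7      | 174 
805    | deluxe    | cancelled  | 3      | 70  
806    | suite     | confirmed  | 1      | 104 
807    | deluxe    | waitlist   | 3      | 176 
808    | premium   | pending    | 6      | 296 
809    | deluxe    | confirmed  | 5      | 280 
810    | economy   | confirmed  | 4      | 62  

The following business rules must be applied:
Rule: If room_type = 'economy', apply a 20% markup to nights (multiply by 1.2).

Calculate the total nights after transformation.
47.2

Step 1: Records with room_type = 'economy' have total nights = 16
Step 2: Apply multiplier: 16 × 1.2 = 19.2
Step 3: Other records total: 28
Step 4: Final sum = 19.2 + 28 = 47.2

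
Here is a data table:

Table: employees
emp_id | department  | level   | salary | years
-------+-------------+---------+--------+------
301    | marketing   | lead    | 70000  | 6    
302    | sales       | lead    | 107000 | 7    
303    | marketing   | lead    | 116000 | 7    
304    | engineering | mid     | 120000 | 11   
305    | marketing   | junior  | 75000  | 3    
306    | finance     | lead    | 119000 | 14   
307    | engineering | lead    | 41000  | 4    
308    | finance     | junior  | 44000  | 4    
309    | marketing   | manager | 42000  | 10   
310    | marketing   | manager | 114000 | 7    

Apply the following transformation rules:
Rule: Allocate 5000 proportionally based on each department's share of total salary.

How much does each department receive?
engineering: 949.29, finance: 961.08, marketing: 2458.73, sales: 630.9

Step 1: Calculate total salary = 848000
Step 2: Calculate each department's proportion:
  engineering: 161000/848000 = 18.99% → 949.29
  finance: 163000/848000 = 19.22% → 961.08
  marketing: 417000/848000 = 49.17% → 2458.73
  sales: 107000/848000 = 12.62% → 630.9
Step 3: Verify: sum of allocations ≈ 5000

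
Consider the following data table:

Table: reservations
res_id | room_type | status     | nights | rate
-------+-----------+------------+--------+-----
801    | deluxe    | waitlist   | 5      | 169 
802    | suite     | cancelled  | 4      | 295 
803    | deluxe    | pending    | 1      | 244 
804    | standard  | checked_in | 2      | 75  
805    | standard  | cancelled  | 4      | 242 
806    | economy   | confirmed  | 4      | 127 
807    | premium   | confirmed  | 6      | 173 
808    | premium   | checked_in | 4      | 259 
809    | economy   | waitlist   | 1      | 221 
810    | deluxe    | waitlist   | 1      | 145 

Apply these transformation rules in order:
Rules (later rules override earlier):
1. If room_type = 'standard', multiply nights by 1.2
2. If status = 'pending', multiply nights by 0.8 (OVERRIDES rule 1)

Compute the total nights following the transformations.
33.0

Step 1: Rule 2 takes priority for records with status = 'pending'
  - 1 records: 1 × 0.8 = 0.8
Step 2: Rule 1 applies to remaining records with room_type = 'standard'
  - 2 records: 6 × 1.2 = 7.2
Step 3: Other records unchanged: 25
Step 4: Final sum = 0.8 + 7.2 + 25 = 33.0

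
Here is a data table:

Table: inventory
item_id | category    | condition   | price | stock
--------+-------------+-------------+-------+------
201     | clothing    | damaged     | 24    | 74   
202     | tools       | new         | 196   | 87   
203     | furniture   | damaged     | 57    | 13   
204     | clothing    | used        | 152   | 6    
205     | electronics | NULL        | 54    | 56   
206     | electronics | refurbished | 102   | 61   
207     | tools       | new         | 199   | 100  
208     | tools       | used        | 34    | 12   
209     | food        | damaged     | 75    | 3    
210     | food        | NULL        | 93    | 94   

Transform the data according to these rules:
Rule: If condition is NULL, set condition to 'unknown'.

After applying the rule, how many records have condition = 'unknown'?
2

Step 1: Count records where condition IS NULL
Step 2: Found 2 records with NULL condition
Step 3: These records will have condition set to 'unknown'
Step 4: Records already having condition = 'unknown': 0
Step 5: Answer: 2 + 0 = 2 records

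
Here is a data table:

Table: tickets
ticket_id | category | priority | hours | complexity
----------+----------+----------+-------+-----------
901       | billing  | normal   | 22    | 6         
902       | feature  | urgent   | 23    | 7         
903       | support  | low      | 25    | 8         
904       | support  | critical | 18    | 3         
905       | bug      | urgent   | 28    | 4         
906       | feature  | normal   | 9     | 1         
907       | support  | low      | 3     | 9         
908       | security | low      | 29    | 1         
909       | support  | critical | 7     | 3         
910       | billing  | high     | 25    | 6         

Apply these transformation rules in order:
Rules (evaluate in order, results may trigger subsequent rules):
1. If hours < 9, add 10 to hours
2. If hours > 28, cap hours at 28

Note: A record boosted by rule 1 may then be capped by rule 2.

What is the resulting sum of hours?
208

Step 1: Apply rule 1 to records with hours < 9
  - 2 records get bonus of 10
  - Of these, 0 records then exceed 28 and get capped
Step 2: Apply rule 2 to records with hours > 28
  - 1 records (original) are capped
Step 3: Calculate final sum = 208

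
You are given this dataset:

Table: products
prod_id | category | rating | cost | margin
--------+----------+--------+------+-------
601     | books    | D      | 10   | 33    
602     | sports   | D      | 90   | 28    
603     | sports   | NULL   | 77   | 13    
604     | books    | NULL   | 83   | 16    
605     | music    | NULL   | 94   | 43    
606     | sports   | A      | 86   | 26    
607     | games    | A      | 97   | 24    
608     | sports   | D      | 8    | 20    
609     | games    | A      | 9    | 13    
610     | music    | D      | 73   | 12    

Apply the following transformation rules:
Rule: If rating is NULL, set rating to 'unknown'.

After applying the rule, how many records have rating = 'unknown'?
3

Step 1: Count records where rating IS NULL
Step 2: Found 3 records with NULL rating
Step 3: These records will have rating set to 'unknown'
Step 4: Records already having rating = 'unknown': 0
Step 5: Answer: 3 + 0 = 3 records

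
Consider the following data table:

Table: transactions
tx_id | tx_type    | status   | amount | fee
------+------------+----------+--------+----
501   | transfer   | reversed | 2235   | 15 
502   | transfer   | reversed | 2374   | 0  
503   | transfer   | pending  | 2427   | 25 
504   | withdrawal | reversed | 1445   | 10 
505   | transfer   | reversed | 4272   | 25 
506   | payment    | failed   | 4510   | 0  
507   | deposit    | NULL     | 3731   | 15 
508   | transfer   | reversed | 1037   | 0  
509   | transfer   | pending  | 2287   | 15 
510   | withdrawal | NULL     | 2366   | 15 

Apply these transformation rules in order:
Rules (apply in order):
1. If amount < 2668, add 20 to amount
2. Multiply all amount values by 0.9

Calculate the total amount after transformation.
24141.6

Step 1: Apply Rule 1 - Add 20 to records with amount < 2668
  - 7 records affected: 14171 + (7 × 20) = 14311
  - Unaffected records: 12513
  - Sum after Rule 1: 26824
Step 2: Apply Rule 2 - Multiply all by 0.9
  - 26824 × 0.9 = 24141.6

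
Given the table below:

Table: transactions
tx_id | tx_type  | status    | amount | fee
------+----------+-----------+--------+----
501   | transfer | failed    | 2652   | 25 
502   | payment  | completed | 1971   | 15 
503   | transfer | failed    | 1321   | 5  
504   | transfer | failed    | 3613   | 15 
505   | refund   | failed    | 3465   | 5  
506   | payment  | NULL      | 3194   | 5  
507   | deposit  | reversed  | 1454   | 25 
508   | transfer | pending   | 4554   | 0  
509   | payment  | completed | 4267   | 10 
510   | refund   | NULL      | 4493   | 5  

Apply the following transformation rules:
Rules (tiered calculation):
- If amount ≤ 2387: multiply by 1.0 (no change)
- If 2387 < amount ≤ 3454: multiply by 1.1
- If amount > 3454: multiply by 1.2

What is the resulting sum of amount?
35647.0

Step 1: Tier 1 (amount ≤ 2387): 3 records, sum = 4746 × 1.0 = 4746.0
Step 2: Tier 2 (2387 < amount ≤ 3454): 2 records, sum = 5846 × 1.1 = 6430.6
Step 3: Tier 3 (amount > 3454): 5 records, sum = 20392 × 1.2 = 24470.4
Step 4: Final sum = 4746.0 + 6430.6 + 24470.4 = 35647.0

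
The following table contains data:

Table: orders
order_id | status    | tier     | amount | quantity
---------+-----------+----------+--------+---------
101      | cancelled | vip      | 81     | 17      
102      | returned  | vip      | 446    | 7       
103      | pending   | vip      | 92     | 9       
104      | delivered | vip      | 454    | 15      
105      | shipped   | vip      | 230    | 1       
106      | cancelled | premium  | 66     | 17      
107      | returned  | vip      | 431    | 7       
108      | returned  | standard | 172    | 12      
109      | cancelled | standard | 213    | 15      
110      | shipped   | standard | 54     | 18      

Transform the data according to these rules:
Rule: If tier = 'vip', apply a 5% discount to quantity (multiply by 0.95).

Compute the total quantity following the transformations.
115.2

Step 1: Records with tier = 'vip' have total quantity = 56
Step 2: Apply multiplier: 56 × 0.95 = 53.2
Step 3: Other records total: 62
Step 4: Final sum = 53.2 + 62 = 115.2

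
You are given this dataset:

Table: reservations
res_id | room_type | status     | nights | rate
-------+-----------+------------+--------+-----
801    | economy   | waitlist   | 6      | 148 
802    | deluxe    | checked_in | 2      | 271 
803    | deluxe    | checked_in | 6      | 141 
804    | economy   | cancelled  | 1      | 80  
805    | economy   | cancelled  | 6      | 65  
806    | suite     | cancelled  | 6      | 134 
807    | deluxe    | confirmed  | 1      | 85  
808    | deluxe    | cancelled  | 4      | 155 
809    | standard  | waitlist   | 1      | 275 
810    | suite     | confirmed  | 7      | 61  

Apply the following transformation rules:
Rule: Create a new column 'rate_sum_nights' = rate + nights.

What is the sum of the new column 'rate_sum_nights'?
1455

Step 1: For each record, compute rate + nights
Example calculations:
  148 + 6 = 154
  271 + 2 = 273
  141 + 6 = 147
  ...
Step 2: Sum all derived values
Step 3: Total = 1455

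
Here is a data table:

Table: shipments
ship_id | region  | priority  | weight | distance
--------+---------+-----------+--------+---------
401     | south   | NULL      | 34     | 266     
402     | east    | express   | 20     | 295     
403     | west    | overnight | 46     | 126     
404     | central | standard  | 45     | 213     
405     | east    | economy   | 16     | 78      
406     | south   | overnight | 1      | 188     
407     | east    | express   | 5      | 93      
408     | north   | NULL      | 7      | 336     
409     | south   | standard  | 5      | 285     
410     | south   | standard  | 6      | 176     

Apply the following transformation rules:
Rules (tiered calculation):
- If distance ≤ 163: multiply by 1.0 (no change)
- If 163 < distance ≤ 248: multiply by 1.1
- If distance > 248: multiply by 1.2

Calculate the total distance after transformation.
2350.1

Step 1: Tier 1 (distance ≤ 163): 3 records, sum = 297 × 1.0 = 297.0
Step 2: Tier 2 (163 < distance ≤ 248): 3 records, sum = 577 × 1.1 = 634.7
Step 3: Tier 3 (distance > 248): 4 records, sum = 1182 × 1.2 = 1418.4
Step 4: Final sum = 297.0 + 634.7 + 1418.4 = 2350.1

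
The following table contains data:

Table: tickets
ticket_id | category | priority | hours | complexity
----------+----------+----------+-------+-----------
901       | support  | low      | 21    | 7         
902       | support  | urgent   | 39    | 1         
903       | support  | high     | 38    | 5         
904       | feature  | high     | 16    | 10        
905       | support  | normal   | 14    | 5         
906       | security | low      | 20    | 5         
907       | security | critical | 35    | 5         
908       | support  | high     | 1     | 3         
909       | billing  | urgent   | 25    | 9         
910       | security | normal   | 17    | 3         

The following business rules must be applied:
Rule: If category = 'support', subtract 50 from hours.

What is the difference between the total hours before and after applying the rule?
250

Step 1: Original sum of hours = 226
Step 2: 5 records have category = 'support'
Step 3: Each affected record changes by -50
Step 4: Total change = 5 × -50 = -250
Step 5: New sum = 226 + -250 = -24
Step 6: Difference = |-24 - 226| = 250
        (Sum decreased by 250)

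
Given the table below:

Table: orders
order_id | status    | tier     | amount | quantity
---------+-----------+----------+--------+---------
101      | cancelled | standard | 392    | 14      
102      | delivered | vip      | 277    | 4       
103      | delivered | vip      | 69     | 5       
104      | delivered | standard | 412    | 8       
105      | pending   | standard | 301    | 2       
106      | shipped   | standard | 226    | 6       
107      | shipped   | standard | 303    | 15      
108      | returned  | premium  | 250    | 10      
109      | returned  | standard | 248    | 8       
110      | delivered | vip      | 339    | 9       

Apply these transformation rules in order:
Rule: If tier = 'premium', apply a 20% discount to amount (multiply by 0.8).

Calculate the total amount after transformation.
2767.0

Step 1: Records with tier = 'premium' have total amount = 250
Step 2: Apply multiplier: 250 × 0.8 = 200.0
Step 3: Other records total: 2567
Step 4: Final sum = 200.0 + 2567 = 2767.0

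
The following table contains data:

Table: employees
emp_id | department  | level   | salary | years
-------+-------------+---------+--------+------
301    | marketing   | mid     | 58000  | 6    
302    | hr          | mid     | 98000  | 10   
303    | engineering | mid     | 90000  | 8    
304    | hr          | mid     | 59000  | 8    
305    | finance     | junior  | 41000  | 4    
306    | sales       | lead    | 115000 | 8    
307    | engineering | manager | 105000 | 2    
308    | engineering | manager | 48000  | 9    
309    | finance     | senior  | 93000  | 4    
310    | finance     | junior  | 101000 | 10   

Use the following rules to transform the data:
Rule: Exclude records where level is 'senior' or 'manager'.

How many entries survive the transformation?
7

Step 1: Count records to exclude
  - 1 (senior) + 2 (manager) = 3 records
Step 2: Total records: 10
Step 3: Remaining = 10 - 3 = 7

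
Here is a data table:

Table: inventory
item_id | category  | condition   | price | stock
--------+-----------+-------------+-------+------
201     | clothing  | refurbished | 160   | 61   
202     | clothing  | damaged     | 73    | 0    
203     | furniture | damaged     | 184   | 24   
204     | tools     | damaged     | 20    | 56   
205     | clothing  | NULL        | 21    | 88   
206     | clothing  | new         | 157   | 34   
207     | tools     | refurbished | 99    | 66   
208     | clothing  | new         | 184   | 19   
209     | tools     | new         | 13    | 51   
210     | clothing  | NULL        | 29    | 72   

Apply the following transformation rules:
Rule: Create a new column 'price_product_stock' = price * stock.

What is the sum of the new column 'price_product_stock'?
35263

Step 1: For each record, compute price * stock
Example calculations:
  160 * 61 = 9760
  73 * 0 = 0
  184 * 24 = 4416
  ...
Step 2: Sum all derived values
Step 3: Total = 35263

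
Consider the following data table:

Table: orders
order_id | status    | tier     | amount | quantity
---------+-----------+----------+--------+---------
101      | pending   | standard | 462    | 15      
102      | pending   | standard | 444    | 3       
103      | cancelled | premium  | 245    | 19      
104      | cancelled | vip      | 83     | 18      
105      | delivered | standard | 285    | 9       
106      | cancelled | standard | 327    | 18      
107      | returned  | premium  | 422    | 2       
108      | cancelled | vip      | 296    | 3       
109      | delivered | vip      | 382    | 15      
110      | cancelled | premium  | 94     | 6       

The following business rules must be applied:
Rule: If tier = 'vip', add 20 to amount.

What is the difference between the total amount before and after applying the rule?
60

Step 1: Original sum of amount = 3040
Step 2: 3 records have tier = 'vip'
Step 3: Each affected record changes by 20
Step 4: Total change = 3 × 20 = 60
Step 5: New sum = 3040 + 60 = 3100
Step 6: Difference = |3100 - 3040| = 60
        (Sum increased by 60)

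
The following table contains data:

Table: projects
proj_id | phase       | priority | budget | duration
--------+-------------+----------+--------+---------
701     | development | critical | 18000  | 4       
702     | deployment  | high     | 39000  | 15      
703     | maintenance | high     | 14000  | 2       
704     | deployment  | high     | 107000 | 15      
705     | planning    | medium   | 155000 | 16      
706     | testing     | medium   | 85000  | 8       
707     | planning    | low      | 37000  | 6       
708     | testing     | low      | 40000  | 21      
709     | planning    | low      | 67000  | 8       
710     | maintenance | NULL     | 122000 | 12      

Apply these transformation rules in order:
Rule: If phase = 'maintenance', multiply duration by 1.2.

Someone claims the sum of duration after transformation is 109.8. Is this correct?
Yes, the result is correct.

Step 1: Calculate the correct sum after transformation
Step 2: Apply multiplier 1.2 to records where phase = 'maintenance'
Step 3: Correct result = 109.8
Step 4: Claimed result = 109.8
Step 5: 109.8 = 109.8 ✓
Conclusion: The claimed result is correct.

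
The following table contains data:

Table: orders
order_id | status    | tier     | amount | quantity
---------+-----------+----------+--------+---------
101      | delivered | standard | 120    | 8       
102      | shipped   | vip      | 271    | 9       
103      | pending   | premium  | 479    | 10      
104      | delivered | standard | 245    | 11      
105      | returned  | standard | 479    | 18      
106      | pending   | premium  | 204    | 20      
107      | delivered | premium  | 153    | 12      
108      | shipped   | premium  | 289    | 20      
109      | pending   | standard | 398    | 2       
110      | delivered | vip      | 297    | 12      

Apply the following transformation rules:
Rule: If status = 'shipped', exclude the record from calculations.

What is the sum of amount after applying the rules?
2375

Step 1: Identify records where status = 'shipped'
Step 2: The excluded records sum to 560
Step 3: Original total amount = 2935
Step 4: Remaining total = 2935 - 560 = 2375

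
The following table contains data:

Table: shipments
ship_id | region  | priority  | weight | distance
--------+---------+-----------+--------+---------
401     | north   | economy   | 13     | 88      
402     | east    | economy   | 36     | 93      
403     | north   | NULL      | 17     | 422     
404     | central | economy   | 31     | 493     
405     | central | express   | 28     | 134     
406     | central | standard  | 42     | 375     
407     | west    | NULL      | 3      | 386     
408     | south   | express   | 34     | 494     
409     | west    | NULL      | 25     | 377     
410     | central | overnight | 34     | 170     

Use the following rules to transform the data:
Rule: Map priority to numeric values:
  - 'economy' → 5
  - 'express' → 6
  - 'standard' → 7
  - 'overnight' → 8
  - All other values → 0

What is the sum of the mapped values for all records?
42

Step 1: Apply mapping to each record
Step 2: Count by status:
  'economy': 3 records × 5 = 15
  'express': 2 records × 6 = 12
  'standard': 1 records × 7 = 7
  'overnight': 1 records × 8 = 8
Step 3: Sum all mapped values = 42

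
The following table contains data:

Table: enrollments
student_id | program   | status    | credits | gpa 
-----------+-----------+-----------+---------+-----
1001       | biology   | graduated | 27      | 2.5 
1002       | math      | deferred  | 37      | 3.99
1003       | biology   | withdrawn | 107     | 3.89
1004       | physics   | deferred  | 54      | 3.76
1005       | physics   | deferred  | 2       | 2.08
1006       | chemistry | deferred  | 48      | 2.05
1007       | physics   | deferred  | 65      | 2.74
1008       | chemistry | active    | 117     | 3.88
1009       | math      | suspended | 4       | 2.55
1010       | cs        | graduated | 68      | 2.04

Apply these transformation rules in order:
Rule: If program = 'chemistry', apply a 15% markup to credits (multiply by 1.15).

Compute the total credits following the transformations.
553.75

Step 1: Records with program = 'chemistry' have total credits = 165
Step 2: Apply multiplier: 165 × 1.15 = 189.75
Step 3: Other records total: 364
Step 4: Final sum = 189.75 + 364 = 553.75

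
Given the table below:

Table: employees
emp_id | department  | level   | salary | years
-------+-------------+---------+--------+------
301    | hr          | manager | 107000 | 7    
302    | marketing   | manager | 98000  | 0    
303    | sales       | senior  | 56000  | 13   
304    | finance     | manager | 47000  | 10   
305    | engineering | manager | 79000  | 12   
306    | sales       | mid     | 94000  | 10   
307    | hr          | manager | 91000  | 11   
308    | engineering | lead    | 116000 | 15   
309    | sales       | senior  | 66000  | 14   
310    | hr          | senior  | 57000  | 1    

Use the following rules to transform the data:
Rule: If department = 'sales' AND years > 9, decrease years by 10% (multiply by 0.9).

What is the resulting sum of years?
89.3

Step 1: Find records where department = 'sales' AND years > 9
Step 2: 3 records match, summing to 37
Step 3: After multiplier: 37 × 0.9 = 33.3
Step 4: Unaffected records sum: 56
Step 5: Final sum = 33.3 + 56 = 89.3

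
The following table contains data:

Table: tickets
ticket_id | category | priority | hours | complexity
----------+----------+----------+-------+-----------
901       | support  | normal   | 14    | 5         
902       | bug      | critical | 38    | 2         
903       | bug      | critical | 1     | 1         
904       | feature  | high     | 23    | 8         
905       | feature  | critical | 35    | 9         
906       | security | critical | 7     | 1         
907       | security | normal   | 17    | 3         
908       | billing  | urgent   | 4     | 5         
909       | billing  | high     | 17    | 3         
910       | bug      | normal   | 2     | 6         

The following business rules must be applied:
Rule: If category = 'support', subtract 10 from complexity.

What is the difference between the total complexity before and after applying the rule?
10

Step 1: Original sum of complexity = 43
Step 2: 1 records have category = 'support'
Step 3: Each affected record changes by -10
Step 4: Total change = 1 × -10 = -10
Step 5: New sum = 43 + -10 = 33
Step 6: Difference = |33 - 43| = 10
        (Sum decreased by 10)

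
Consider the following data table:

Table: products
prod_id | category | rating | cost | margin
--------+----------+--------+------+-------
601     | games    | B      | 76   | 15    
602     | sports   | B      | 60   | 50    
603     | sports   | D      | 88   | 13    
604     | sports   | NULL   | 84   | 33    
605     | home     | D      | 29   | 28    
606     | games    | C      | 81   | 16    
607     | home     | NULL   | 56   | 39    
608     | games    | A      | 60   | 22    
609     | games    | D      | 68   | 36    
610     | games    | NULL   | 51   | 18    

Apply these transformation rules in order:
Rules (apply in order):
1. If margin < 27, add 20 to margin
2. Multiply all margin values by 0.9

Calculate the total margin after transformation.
333.0

Step 1: Apply Rule 1 - Add 20 to records with margin < 27
  - 5 records affected: 84 + (5 × 20) = 184
  - Unaffected records: 186
  - Sum after Rule 1: 370
Step 2: Apply Rule 2 - Multiply all by 0.9
  - 370 × 0.9 = 333.0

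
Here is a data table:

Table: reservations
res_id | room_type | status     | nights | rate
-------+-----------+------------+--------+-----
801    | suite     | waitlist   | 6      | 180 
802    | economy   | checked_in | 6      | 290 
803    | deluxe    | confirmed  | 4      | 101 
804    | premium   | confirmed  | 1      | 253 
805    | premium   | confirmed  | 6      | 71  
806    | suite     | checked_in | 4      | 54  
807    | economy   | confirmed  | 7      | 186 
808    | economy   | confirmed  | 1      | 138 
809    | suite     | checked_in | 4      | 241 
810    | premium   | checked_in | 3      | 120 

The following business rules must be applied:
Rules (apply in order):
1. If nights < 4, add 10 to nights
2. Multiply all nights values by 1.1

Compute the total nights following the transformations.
79.2

Step 1: Apply Rule 1 - Add 10 to records with nights < 4
  - 3 records affected: 5 + (3 × 10) = 35
  - Unaffected records: 37
  - Sum after Rule 1: 72
Step 2: Apply Rule 2 - Multiply all by 1.1
  - 72 × 1.1 = 79.2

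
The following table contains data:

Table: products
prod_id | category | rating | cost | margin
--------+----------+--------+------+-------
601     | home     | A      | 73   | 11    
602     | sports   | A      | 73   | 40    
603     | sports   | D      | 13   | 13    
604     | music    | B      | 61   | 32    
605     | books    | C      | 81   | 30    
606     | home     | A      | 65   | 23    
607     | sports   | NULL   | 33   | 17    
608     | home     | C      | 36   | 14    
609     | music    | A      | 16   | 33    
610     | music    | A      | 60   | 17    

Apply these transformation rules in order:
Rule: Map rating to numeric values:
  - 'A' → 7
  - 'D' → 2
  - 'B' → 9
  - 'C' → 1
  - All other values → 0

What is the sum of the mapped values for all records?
48

Step 1: Apply mapping to each record
Step 2: Count by status:
  'A': 5 records × 7 = 35
  'D': 1 records × 2 = 2
  'B': 1 records × 9 = 9
  'C': 2 records × 1 = 2
Step 3: Sum all mapped values = 48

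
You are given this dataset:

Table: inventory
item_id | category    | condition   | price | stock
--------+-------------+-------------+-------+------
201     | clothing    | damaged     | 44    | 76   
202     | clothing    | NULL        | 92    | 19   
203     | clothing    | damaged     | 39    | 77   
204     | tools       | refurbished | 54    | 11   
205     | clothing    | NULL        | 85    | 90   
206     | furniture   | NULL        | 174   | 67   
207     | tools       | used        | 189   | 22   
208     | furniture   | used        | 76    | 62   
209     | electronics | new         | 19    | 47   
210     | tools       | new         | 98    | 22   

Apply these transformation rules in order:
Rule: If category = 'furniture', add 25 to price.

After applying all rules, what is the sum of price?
920

Step 1: Count records where category = 'furniture': 2
Step 2: Total bonus added: 2 × 25 = 50
Step 3: Original sum of price: 870
Step 4: Final sum = 870 + 50 = 920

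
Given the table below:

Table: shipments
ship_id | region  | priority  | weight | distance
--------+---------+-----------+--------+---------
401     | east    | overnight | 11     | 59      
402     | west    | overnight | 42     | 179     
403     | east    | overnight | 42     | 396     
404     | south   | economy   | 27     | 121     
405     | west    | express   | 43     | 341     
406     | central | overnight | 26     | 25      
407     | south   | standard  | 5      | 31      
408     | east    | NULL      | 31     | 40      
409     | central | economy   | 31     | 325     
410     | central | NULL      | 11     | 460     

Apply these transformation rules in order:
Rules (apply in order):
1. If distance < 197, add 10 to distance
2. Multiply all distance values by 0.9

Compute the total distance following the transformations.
1833.3

Step 1: Apply Rule 1 - Add 10 to records with distance < 197
  - 6 records affected: 455 + (6 × 10) = 515
  - Unaffected records: 1522
  - Sum after Rule 1: 2037
Step 2: Apply Rule 2 - Multiply all by 0.9
  - 2037 × 0.9 = 1833.3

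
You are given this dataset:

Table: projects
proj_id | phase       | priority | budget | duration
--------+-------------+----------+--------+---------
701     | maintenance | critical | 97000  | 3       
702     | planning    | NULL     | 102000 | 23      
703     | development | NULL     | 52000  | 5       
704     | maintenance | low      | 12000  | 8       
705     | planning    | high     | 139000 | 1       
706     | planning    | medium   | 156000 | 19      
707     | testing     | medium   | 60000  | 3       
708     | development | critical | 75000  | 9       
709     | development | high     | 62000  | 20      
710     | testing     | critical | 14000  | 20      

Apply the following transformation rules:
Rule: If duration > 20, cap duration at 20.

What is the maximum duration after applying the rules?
20

Step 1: Original maximum duration = 23
Step 2: Apply cap at 20
Step 3: 1 records had duration > 20 and were capped
Step 4: Maximum after transformation = 20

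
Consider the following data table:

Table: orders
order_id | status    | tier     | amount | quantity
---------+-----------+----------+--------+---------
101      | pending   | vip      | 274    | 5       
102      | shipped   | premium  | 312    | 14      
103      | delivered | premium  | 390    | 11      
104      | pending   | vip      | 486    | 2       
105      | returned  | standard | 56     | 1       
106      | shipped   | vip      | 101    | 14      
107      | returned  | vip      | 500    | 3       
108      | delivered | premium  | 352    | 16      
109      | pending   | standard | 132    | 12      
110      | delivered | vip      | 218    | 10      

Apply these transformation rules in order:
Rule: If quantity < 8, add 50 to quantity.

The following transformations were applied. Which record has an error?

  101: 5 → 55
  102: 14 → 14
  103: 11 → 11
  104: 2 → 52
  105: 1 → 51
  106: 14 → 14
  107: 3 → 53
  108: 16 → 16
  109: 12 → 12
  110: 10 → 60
Record 110 has an error. The correct transformed value should be 10, not 60.

Step 1: Check each record against the rule
Step 2: Record 110 has quantity = 10
Step 3: Since 10 >= 8, the bonus should not have been applied
Step 4: Correct value = 10, but claimed value = 60
Conclusion: Record 110 has the error.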